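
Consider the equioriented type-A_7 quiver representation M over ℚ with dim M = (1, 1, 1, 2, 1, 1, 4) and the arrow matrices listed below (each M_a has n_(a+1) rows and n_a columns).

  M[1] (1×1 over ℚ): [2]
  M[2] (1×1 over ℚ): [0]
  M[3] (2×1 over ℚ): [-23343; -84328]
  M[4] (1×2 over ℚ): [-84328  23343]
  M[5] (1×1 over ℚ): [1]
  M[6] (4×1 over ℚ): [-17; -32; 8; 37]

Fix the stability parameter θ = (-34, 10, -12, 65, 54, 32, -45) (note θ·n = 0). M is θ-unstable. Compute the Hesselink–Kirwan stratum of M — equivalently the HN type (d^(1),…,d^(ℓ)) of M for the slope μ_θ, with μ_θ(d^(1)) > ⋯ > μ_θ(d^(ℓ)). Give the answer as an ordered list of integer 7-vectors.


Via rank(M_{q-1}∘⋯∘M_p): M ≅ I[1,2], I[3,4], I[4,7], I[7,7]^3.
μ_θ-semistable layers: μ^(1)=65; μ^(2)=53/2; μ^(3)=10; μ^(4)=-12; μ^(5)=-34; μ^(6)=-45

((0, 0, 0, 1, 0, 0, 0); (0, 0, 0, 1, 1, 1, 1); (0, 1, 0, 0, 0, 0, 0); (0, 0, 1, 0, 0, 0, 0); (1, 0, 0, 0, 0, 0, 0); (0, 0, 0, 0, 0, 0, 3))


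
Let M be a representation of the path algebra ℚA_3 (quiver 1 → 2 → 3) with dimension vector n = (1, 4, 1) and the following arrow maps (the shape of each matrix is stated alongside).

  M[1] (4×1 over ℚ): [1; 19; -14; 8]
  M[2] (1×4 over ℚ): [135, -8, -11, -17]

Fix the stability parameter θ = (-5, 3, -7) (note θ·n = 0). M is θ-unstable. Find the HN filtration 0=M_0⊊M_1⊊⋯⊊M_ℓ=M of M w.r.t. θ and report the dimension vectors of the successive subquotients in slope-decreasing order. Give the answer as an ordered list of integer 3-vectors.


Barcode: M ≅ I[1,3], I[2,2]^3. HN layers by μ_θ (3 steps, strictly decreasing):
  μ^(1)=3; μ^(2)=-2; μ^(3)=-5

((0, 3, 0); (0, 1, 1); (1, 0, 0))


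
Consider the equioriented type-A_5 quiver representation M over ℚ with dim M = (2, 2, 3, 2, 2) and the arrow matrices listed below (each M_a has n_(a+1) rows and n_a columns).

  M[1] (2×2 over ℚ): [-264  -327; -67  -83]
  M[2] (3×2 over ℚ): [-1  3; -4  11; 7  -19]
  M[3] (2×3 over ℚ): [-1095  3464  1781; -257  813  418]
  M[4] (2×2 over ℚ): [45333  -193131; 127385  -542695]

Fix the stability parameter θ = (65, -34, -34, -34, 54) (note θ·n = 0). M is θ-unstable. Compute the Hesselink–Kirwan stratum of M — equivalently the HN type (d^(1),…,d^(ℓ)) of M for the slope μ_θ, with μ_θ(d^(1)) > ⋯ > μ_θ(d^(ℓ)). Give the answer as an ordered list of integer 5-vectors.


Via rank(M_{q-1}∘⋯∘M_p): M ≅ I[1,3], I[1,5], I[3,4], I[5,5].
μ_θ-semistable layers: μ^(1)=54; μ^(2)=-1; μ^(3)=-37/4; μ^(4)=-34

((0, 0, 0, 0, 2); (1, 1, 1, 0, 0); (1, 1, 1, 1, 0); (0, 0, 1, 1, 0))


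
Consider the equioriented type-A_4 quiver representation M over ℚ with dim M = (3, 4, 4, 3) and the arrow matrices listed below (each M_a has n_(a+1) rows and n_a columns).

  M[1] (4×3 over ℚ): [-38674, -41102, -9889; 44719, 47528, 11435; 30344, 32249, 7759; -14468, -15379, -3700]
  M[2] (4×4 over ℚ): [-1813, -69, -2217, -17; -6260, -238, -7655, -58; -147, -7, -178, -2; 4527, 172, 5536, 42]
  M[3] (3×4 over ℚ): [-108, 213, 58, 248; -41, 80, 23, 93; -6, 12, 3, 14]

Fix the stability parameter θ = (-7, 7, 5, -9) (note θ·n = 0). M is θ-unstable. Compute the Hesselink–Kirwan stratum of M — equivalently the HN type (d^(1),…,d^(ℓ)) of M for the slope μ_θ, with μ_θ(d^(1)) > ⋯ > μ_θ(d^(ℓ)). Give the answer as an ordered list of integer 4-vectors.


Interval decomposition of M: I[1,4]^3, I[2,3].
HN type (ℓ=3): μ^(1)=6; μ^(2)=1; μ^(3)=-7

((0, 1, 1, 0); (0, 3, 3, 3); (3, 0, 0, 0))


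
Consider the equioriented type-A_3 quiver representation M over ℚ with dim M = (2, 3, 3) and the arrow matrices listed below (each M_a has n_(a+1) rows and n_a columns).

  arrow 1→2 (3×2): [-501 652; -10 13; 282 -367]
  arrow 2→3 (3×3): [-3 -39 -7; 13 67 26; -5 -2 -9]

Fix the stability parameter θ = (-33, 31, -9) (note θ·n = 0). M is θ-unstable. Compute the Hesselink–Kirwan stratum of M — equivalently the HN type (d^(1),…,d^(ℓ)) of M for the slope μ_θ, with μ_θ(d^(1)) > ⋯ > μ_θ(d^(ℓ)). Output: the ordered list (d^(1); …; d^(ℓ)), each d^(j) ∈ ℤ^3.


Interval decomposition of M: I[1,3]^2, I[2,3].
HN type (ℓ=2): μ^(1)=11; μ^(2)=-33

((0, 3, 3); (2, 0, 0))


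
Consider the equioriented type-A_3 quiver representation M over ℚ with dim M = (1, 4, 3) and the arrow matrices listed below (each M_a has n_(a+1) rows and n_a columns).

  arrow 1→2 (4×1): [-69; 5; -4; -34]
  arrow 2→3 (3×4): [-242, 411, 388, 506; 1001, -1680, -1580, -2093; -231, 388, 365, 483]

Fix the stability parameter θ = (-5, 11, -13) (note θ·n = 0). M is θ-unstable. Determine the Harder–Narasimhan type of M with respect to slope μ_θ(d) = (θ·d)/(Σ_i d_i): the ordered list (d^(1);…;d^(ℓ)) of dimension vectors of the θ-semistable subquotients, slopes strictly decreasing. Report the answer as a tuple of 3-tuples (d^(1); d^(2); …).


Interval decomposition of M: I[1,3], I[2,2], I[2,3]^2.
HN type (ℓ=3): μ^(1)=11; μ^(2)=-1; μ^(3)=-5

((0, 1, 0); (0, 3, 3); (1, 0, 0))


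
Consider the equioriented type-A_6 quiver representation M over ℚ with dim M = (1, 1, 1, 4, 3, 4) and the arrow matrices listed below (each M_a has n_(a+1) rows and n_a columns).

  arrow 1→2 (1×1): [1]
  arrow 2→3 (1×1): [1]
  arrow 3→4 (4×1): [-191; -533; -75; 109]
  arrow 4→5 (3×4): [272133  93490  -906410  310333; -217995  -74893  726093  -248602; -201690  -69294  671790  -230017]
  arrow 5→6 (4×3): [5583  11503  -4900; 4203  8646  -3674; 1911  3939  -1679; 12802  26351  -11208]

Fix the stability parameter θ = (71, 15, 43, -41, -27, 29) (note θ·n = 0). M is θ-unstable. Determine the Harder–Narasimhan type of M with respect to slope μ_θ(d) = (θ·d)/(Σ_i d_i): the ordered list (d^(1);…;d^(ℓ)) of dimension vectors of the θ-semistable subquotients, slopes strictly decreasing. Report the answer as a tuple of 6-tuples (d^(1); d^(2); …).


Via rank(M_{q-1}∘⋯∘M_p): M ≅ I[1,6], I[4,4], I[4,6]^2, I[6,6].
μ_θ-semistable layers: μ^(1)=29; μ^(2)=61/5; μ^(3)=-27; μ^(4)=-41

((0, 0, 0, 0, 0, 4); (1, 1, 1, 1, 1, 0); (0, 0, 0, 0, 2, 0); (0, 0, 0, 3, 0, 0))


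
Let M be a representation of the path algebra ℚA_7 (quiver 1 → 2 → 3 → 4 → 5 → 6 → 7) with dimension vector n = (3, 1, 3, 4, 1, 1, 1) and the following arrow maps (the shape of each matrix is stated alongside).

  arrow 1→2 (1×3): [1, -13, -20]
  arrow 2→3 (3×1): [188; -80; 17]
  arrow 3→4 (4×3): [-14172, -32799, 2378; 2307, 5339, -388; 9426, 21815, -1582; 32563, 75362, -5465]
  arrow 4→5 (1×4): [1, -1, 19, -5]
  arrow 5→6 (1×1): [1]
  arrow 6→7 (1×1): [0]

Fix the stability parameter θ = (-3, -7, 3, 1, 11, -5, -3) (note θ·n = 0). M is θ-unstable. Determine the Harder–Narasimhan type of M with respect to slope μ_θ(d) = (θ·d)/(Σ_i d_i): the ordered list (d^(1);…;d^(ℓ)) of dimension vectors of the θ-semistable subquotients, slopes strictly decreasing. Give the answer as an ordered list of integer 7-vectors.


Interval decomposition of M: I[1,1]^2, I[1,6], I[3,4]^2, I[4,4], I[7,7].
HN type (ℓ=5): μ^(1)=3; μ^(2)=2; μ^(3)=1; μ^(4)=-3; μ^(5)=-5

((0, 0, 0, 0, 1, 1, 0); (0, 0, 3, 3, 0, 0, 0); (0, 0, 0, 1, 0, 0, 0); (2, 0, 0, 0, 0, 0, 1); (1, 1, 0, 0, 0, 0, 0))


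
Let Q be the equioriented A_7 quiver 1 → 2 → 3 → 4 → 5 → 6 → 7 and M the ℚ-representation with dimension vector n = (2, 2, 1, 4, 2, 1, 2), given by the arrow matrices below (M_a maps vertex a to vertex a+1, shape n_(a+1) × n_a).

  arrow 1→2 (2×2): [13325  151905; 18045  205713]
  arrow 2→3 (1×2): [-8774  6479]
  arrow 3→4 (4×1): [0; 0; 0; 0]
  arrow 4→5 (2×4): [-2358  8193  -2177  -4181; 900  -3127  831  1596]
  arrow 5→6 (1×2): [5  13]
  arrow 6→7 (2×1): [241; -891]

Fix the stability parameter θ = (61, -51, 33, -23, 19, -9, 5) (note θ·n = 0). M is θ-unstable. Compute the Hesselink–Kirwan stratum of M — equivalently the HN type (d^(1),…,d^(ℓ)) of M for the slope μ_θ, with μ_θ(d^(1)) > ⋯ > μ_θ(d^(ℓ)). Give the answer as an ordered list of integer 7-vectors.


Barcode: M ≅ I[1,1], I[1,3], I[2,2], I[4,4]^2, I[4,5], I[4,7], I[7,7]. HN layers by μ_θ (6 steps, strictly decreasing):
  μ^(1)=61; μ^(2)=33; μ^(3)=19; μ^(4)=5; μ^(5)=-23; μ^(6)=-51

((1, 0, 0, 0, 0, 0, 0); (0, 0, 1, 0, 0, 0, 0); (0, 0, 0, 0, 1, 0, 0); (1, 1, 0, 0, 1, 1, 2); (0, 0, 0, 4, 0, 0, 0); (0, 1, 0, 0, 0, 0, 0))


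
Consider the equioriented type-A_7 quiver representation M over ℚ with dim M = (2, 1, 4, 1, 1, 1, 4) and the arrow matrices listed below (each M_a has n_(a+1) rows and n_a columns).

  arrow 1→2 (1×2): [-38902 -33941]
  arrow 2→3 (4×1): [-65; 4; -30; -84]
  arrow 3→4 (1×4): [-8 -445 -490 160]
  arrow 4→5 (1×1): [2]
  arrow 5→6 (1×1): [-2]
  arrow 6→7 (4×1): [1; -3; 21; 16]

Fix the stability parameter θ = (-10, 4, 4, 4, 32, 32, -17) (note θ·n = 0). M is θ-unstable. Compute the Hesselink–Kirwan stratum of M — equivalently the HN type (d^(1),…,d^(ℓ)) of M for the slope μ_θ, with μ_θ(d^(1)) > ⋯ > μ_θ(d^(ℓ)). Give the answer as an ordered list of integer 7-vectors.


Barcode: M ≅ I[1,1], I[1,3], I[3,3]^2, I[3,7], I[7,7]^3. HN layers by μ_θ (4 steps, strictly decreasing):
  μ^(1)=47/3; μ^(2)=4; μ^(3)=-10; μ^(4)=-17

((0, 0, 0, 0, 1, 1, 1); (0, 1, 4, 1, 0, 0, 0); (2, 0, 0, 0, 0, 0, 0); (0, 0, 0, 0, 0, 0, 3))


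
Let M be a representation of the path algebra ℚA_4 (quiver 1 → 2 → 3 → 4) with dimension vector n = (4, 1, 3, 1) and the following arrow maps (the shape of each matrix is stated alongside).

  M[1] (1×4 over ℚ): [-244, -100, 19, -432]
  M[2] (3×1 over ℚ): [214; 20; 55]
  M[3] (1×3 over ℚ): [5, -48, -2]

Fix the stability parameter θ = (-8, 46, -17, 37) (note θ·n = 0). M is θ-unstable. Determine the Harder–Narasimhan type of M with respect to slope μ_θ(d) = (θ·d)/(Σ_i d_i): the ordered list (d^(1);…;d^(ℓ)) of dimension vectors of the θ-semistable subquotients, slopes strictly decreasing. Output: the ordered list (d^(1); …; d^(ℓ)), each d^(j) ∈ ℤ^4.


Interval decomposition of M: I[1,1]^3, I[1,3], I[3,3], I[3,4].
HN type (ℓ=4): μ^(1)=37; μ^(2)=29/2; μ^(3)=-8; μ^(4)=-17

((0, 0, 0, 1); (0, 1, 1, 0); (4, 0, 0, 0); (0, 0, 2, 0))


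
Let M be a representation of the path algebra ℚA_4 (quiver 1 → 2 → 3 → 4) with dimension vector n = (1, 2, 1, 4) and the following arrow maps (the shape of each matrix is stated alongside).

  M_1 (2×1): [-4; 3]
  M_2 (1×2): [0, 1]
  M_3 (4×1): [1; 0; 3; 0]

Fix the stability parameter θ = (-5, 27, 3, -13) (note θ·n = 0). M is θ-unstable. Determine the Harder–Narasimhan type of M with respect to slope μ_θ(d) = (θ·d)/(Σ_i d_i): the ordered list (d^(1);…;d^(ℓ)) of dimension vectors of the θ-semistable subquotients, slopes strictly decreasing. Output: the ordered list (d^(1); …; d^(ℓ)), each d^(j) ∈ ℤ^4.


Interval decomposition of M: I[1,4], I[2,2], I[4,4]^3.
HN type (ℓ=4): μ^(1)=27; μ^(2)=17/3; μ^(3)=-5; μ^(4)=-13

((0, 1, 0, 0); (0, 1, 1, 1); (1, 0, 0, 0); (0, 0, 0, 3))


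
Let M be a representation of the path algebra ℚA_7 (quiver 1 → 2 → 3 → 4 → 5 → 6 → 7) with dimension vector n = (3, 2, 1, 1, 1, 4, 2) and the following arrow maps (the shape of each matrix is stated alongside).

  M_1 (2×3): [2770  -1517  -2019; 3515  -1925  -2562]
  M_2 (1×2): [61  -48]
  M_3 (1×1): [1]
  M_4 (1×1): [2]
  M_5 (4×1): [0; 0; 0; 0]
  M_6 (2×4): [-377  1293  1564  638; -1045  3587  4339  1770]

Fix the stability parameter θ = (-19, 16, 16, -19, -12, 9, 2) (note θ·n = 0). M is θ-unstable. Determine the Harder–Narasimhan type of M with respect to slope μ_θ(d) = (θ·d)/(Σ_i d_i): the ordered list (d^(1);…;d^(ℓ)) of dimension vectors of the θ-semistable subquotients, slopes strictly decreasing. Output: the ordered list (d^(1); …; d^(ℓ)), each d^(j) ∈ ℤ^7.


Barcode: M ≅ I[1,1], I[1,2], I[1,5], I[6,6]^2, I[6,7]^2. HN layers by μ_θ (5 steps, strictly decreasing):
  μ^(1)=16; μ^(2)=9; μ^(3)=11/2; μ^(4)=1/4; μ^(5)=-19

((0, 1, 0, 0, 0, 0, 0); (0, 0, 0, 0, 0, 2, 0); (0, 0, 0, 0, 0, 2, 2); (0, 1, 1, 1, 1, 0, 0); (3, 0, 0, 0, 0, 0, 0))


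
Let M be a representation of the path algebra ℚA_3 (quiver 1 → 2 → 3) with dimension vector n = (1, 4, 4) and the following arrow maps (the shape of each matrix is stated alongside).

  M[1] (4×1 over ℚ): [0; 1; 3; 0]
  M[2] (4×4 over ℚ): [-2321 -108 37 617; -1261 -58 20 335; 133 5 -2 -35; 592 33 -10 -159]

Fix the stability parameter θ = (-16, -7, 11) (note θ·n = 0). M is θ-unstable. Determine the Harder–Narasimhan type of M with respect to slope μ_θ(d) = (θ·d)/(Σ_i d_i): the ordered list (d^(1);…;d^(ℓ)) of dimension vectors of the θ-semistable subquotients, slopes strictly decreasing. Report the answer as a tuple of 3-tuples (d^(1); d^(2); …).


Via rank(M_{q-1}∘⋯∘M_p): M ≅ I[1,3], I[2,3]^3.
μ_θ-semistable layers: μ^(1)=11; μ^(2)=-7; μ^(3)=-16

((0, 0, 4); (0, 4, 0); (1, 0, 0))


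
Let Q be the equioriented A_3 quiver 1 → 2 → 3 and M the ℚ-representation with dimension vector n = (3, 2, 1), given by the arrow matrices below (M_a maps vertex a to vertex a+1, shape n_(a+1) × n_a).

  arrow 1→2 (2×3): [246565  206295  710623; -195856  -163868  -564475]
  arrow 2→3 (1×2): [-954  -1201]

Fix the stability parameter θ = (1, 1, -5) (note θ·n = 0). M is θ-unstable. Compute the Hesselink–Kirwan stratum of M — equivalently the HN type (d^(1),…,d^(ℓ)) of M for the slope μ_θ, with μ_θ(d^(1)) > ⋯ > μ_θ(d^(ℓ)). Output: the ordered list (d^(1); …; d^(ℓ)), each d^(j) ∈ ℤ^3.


Via rank(M_{q-1}∘⋯∘M_p): M ≅ I[1,1], I[1,2], I[1,3].
μ_θ-semistable layers: μ^(1)=1; μ^(2)=-1

((2, 1, 0); (1, 1, 1))


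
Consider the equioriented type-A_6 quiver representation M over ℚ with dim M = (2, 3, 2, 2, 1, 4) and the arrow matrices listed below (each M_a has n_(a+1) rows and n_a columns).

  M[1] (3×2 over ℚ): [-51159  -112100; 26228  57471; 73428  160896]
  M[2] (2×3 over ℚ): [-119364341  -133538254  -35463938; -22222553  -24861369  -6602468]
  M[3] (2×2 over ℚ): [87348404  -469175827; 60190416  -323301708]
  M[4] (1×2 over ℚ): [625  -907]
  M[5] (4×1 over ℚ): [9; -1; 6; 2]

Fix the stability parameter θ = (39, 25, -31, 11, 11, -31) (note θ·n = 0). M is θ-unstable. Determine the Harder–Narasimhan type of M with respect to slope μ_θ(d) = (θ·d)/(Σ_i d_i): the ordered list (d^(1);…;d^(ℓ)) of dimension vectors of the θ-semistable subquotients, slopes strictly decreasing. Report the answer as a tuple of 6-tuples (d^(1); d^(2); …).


Via rank(M_{q-1}∘⋯∘M_p): M ≅ I[1,3], I[1,6], I[2,2], I[4,4], I[6,6]^3.
μ_θ-semistable layers: μ^(1)=25; μ^(2)=11; μ^(3)=4; μ^(4)=-31

((0, 1, 0, 0, 0, 0); (1, 1, 1, 1, 0, 0); (1, 1, 1, 1, 1, 1); (0, 0, 0, 0, 0, 3))


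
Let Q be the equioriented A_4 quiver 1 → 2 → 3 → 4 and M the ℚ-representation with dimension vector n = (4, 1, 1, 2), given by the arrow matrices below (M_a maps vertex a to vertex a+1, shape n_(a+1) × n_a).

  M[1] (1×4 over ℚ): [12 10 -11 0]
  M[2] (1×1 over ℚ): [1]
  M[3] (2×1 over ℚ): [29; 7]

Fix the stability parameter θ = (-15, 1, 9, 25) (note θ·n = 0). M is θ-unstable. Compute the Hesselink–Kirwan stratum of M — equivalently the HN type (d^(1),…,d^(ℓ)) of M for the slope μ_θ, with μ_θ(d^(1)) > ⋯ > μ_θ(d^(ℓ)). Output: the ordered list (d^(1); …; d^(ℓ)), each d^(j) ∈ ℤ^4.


Barcode: M ≅ I[1,1]^3, I[1,4], I[4,4]. HN layers by μ_θ (4 steps, strictly decreasing):
  μ^(1)=25; μ^(2)=9; μ^(3)=1; μ^(4)=-15

((0, 0, 0, 2); (0, 0, 1, 0); (0, 1, 0, 0); (4, 0, 0, 0))


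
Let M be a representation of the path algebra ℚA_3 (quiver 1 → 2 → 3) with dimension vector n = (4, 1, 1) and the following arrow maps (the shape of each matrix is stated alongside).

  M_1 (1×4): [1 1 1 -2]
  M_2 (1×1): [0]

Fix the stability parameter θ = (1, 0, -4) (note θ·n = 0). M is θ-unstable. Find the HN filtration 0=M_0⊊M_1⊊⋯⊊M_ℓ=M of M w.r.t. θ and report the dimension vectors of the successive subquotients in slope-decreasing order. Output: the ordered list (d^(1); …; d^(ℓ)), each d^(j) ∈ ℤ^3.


Interval decomposition of M: I[1,1]^3, I[1,2], I[3,3].
HN type (ℓ=3): μ^(1)=1; μ^(2)=1/2; μ^(3)=-4

((3, 0, 0); (1, 1, 0); (0, 0, 1))


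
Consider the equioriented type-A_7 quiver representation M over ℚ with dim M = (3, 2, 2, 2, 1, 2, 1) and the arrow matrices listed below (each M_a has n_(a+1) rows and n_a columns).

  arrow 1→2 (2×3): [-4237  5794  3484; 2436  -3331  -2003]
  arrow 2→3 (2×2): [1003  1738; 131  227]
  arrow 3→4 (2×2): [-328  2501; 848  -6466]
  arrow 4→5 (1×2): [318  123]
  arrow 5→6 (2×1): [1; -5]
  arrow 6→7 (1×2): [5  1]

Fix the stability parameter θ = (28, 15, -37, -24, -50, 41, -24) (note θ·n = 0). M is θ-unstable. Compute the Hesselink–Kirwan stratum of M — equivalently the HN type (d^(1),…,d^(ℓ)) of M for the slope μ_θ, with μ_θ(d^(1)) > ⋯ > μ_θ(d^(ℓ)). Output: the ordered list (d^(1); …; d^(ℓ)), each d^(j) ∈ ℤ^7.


Barcode: M ≅ I[1,1], I[1,3], I[1,4], I[4,6], I[6,7]. HN layers by μ_θ (6 steps, strictly decreasing):
  μ^(1)=41; μ^(2)=28; μ^(3)=17/2; μ^(4)=2; μ^(5)=-9/2; μ^(6)=-37

((0, 0, 0, 0, 0, 1, 0); (1, 0, 0, 0, 0, 0, 0); (0, 0, 0, 0, 0, 1, 1); (1, 1, 1, 0, 0, 0, 0); (1, 1, 1, 1, 0, 0, 0); (0, 0, 0, 1, 1, 0, 0))


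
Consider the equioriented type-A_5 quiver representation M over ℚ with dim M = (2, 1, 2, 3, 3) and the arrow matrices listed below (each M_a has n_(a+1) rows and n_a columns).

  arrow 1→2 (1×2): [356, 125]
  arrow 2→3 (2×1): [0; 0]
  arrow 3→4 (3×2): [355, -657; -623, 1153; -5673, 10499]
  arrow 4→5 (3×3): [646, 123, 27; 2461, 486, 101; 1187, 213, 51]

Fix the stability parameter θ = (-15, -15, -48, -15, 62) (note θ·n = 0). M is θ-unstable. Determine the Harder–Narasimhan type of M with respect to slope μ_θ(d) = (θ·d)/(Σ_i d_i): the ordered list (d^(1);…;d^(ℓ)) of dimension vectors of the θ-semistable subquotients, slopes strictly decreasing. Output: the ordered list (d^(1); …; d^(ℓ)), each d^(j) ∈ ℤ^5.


Barcode: M ≅ I[1,1], I[1,2], I[3,5]^2, I[4,5]. HN layers by μ_θ (3 steps, strictly decreasing):
  μ^(1)=62; μ^(2)=-15; μ^(3)=-48

((0, 0, 0, 0, 3); (2, 1, 0, 3, 0); (0, 0, 2, 0, 0))


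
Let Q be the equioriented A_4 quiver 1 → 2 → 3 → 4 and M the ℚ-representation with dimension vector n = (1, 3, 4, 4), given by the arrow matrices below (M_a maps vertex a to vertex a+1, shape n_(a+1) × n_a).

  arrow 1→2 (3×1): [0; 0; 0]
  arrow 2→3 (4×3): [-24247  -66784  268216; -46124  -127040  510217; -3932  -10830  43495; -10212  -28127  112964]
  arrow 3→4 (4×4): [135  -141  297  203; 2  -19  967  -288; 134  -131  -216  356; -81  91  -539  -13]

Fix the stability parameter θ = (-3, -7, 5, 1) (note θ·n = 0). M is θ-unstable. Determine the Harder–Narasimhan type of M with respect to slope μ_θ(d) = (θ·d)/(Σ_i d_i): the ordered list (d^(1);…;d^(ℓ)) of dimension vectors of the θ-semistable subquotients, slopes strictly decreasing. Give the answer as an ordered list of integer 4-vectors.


Barcode: M ≅ I[1,1], I[2,4]^3, I[3,3], I[4,4]. HN layers by μ_θ (5 steps, strictly decreasing):
  μ^(1)=5; μ^(2)=3; μ^(3)=1; μ^(4)=-3; μ^(5)=-7

((0, 0, 1, 0); (0, 0, 3, 3); (0, 0, 0, 1); (1, 0, 0, 0); (0, 3, 0, 0))


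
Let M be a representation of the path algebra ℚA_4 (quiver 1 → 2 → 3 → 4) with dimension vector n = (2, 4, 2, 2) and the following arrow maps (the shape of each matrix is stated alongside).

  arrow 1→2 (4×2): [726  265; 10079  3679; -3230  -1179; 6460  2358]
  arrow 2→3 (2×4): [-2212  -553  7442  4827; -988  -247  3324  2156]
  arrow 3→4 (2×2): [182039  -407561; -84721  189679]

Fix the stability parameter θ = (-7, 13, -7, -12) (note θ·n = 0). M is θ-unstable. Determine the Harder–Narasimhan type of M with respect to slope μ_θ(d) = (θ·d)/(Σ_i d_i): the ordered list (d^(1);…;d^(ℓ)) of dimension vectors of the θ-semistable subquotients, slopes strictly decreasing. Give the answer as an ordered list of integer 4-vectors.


Via rank(M_{q-1}∘⋯∘M_p): M ≅ I[1,2], I[1,3], I[2,2], I[2,4], I[4,4].
μ_θ-semistable layers: μ^(1)=13; μ^(2)=3; μ^(3)=-2; μ^(4)=-7; μ^(5)=-12

((0, 2, 0, 0); (0, 1, 1, 0); (0, 1, 1, 1); (2, 0, 0, 0); (0, 0, 0, 1))


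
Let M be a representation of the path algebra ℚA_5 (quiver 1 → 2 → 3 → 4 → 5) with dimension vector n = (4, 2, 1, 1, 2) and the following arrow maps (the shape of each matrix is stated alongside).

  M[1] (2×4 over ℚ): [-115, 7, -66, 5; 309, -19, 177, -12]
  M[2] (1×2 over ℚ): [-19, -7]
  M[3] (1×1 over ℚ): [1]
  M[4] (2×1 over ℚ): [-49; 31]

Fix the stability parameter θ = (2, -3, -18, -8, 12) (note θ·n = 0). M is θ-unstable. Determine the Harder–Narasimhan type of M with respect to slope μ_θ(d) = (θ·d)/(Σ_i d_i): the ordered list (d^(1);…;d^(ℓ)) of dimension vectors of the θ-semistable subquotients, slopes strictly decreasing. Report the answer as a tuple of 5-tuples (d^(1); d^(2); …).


Barcode: M ≅ I[1,1]^2, I[1,2], I[1,5], I[5,5]. HN layers by μ_θ (4 steps, strictly decreasing):
  μ^(1)=12; μ^(2)=2; μ^(3)=-1/2; μ^(4)=-27/4

((0, 0, 0, 0, 2); (2, 0, 0, 0, 0); (1, 1, 0, 0, 0); (1, 1, 1, 1, 0))


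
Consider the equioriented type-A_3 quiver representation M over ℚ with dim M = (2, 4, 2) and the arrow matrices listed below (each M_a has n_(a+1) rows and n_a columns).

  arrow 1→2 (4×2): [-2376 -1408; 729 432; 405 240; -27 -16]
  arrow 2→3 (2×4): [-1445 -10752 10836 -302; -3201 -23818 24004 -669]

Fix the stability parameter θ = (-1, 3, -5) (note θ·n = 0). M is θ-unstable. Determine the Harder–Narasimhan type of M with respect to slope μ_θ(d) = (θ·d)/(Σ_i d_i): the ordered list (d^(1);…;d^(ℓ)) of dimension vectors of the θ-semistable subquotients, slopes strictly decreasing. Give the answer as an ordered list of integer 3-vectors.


Via rank(M_{q-1}∘⋯∘M_p): M ≅ I[1,1], I[1,3], I[2,2]^2, I[2,3].
μ_θ-semistable layers: μ^(1)=3; μ^(2)=-1

((0, 2, 0); (2, 2, 2))


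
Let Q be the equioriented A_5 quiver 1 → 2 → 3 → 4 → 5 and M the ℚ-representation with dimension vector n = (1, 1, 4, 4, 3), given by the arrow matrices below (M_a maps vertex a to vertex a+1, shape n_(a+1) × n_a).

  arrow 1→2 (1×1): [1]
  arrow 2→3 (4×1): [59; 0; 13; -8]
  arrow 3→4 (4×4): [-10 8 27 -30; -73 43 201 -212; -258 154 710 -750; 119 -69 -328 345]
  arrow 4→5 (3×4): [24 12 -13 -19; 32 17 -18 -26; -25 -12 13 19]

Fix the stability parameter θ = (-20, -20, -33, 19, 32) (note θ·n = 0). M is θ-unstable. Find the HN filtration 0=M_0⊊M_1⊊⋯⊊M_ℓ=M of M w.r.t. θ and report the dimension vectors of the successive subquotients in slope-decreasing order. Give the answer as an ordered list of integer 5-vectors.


Via rank(M_{q-1}∘⋯∘M_p): M ≅ I[1,5], I[3,3], I[3,5]^2, I[4,4].
μ_θ-semistable layers: μ^(1)=32; μ^(2)=19; μ^(3)=-73/3; μ^(4)=-33

((0, 0, 0, 0, 3); (0, 0, 0, 4, 0); (1, 1, 1, 0, 0); (0, 0, 3, 0, 0))


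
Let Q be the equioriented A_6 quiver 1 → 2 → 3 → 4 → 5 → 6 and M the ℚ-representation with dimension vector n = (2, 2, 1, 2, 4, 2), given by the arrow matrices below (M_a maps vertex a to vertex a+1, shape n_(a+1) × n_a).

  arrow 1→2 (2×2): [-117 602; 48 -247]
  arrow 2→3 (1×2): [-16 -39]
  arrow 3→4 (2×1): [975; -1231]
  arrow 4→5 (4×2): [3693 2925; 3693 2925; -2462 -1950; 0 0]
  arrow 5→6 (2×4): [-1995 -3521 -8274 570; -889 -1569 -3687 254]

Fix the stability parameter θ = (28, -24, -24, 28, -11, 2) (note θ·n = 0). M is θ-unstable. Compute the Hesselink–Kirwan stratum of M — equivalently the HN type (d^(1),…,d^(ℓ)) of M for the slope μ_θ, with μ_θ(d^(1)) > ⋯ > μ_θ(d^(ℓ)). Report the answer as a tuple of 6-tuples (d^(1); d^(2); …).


Barcode: M ≅ I[1,2], I[1,4], I[4,5], I[5,5], I[5,6]^2. HN layers by μ_θ (5 steps, strictly decreasing):
  μ^(1)=28; μ^(2)=17/2; μ^(3)=2; μ^(4)=-20/3; μ^(5)=-11

((0, 0, 0, 1, 0, 0); (0, 0, 0, 1, 1, 0); (1, 1, 0, 0, 0, 2); (1, 1, 1, 0, 0, 0); (0, 0, 0, 0, 3, 0))


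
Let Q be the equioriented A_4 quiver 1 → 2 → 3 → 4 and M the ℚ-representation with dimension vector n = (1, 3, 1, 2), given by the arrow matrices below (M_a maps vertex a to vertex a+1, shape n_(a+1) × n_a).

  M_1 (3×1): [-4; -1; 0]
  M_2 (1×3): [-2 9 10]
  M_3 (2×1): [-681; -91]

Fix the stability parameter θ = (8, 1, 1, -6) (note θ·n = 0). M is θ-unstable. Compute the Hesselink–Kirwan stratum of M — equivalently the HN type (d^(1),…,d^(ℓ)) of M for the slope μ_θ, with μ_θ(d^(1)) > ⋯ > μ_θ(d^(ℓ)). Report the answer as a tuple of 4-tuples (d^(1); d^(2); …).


Barcode: M ≅ I[1,4], I[2,2]^2, I[4,4]. HN layers by μ_θ (2 steps, strictly decreasing):
  μ^(1)=1; μ^(2)=-6

((1, 3, 1, 1); (0, 0, 0, 1))


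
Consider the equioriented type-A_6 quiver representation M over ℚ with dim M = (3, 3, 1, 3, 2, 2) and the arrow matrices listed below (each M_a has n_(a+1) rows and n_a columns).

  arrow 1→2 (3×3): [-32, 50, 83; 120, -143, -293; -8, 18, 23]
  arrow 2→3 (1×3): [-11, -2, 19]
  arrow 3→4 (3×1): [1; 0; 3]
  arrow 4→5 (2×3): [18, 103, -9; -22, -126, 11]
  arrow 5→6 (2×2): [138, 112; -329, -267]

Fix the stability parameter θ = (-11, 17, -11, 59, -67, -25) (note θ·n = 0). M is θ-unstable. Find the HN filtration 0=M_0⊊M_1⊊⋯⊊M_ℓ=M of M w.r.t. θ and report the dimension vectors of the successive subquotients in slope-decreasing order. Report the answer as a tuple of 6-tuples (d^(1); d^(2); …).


Interval decomposition of M: I[1,2]^2, I[1,6], I[4,4], I[4,6].
HN type (ℓ=4): μ^(1)=59; μ^(2)=17; μ^(3)=-27/5; μ^(4)=-11

((0, 0, 0, 1, 0, 0); (0, 2, 0, 0, 0, 0); (0, 1, 1, 1, 1, 1); (3, 0, 0, 1, 1, 1))


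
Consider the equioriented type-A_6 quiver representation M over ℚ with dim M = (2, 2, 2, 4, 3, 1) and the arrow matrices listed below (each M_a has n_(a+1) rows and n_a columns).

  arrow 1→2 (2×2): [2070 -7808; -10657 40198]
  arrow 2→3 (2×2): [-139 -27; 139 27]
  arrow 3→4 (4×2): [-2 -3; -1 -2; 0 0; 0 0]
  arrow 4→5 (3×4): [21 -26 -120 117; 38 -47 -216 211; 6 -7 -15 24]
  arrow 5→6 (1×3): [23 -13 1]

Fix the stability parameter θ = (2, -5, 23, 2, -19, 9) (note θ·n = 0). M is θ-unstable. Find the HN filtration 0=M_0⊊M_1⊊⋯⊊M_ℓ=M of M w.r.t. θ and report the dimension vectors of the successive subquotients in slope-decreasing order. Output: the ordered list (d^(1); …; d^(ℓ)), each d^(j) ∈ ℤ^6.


Interval decomposition of M: I[1,2], I[1,6], I[3,5], I[4,4], I[4,5].
HN type (ℓ=4): μ^(1)=9; μ^(2)=2; μ^(3)=-3/2; μ^(4)=-17/2

((0, 0, 0, 0, 0, 1); (0, 0, 2, 3, 2, 0); (2, 2, 0, 0, 0, 0); (0, 0, 0, 1, 1, 0))


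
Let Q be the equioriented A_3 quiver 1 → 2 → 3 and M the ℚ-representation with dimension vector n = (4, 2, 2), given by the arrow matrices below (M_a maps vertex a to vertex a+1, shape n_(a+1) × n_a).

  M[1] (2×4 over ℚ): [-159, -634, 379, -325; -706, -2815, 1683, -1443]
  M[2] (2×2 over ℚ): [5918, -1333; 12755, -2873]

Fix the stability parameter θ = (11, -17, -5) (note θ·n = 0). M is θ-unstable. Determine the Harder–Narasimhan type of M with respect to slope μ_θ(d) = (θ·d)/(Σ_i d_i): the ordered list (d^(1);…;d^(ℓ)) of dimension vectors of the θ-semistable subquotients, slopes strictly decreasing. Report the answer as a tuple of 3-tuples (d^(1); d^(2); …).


Via rank(M_{q-1}∘⋯∘M_p): M ≅ I[1,1]^2, I[1,3]^2.
μ_θ-semistable layers: μ^(1)=11; μ^(2)=-11/3

((2, 0, 0); (2, 2, 2))


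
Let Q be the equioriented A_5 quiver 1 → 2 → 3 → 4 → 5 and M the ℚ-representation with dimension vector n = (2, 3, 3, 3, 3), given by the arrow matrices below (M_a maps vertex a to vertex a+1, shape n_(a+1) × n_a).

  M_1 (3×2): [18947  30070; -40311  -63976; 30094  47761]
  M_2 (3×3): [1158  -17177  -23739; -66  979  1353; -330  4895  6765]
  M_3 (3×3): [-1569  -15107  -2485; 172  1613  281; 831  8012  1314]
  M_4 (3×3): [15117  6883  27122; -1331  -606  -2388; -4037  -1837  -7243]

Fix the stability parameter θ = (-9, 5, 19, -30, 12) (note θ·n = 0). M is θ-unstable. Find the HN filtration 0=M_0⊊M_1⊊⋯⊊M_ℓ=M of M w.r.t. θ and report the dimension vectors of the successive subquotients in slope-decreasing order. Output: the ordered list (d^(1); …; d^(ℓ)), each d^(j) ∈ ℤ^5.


Interval decomposition of M: I[1,2], I[1,5], I[2,2], I[3,5]^2.
HN type (ℓ=5): μ^(1)=12; μ^(2)=5; μ^(3)=-2; μ^(4)=-11/2; μ^(5)=-9

((0, 0, 0, 0, 3); (0, 2, 0, 0, 0); (0, 1, 1, 1, 0); (0, 0, 2, 2, 0); (2, 0, 0, 0, 0))


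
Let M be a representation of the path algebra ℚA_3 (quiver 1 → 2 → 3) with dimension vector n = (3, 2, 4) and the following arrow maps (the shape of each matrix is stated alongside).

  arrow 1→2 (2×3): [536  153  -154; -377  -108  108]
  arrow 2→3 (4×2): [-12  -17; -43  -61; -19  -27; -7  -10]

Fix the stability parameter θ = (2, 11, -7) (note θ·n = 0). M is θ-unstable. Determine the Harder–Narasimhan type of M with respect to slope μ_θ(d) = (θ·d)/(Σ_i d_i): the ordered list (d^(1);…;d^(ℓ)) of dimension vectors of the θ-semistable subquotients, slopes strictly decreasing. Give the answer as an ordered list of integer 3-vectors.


Barcode: M ≅ I[1,1], I[1,3]^2, I[3,3]^2. HN layers by μ_θ (2 steps, strictly decreasing):
  μ^(1)=2; μ^(2)=-7

((3, 2, 2); (0, 0, 2))


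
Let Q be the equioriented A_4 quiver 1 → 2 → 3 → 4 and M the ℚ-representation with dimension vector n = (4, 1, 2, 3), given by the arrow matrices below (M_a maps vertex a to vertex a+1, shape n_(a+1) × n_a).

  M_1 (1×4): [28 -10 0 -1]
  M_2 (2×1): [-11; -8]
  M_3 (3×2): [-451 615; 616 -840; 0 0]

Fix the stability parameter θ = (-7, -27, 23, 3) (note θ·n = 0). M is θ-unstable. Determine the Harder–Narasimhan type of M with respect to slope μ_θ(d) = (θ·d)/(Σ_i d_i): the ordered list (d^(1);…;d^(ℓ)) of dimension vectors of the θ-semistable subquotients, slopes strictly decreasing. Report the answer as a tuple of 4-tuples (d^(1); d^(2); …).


Via rank(M_{q-1}∘⋯∘M_p): M ≅ I[1,1]^3, I[1,4], I[3,3], I[4,4]^2.
μ_θ-semistable layers: μ^(1)=23; μ^(2)=13; μ^(3)=3; μ^(4)=-7; μ^(5)=-17

((0, 0, 1, 0); (0, 0, 1, 1); (0, 0, 0, 2); (3, 0, 0, 0); (1, 1, 0, 0))


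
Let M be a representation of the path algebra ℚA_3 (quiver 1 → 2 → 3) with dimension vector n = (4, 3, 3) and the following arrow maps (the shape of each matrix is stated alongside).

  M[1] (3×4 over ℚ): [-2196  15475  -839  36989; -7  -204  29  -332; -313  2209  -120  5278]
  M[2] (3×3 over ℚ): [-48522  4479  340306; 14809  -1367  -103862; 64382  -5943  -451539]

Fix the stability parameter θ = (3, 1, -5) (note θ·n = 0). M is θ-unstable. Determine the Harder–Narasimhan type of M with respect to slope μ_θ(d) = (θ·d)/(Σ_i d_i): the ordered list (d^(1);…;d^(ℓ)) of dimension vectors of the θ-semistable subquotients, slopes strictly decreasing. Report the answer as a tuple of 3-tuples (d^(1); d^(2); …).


Interval decomposition of M: I[1,1], I[1,3]^3.
HN type (ℓ=2): μ^(1)=3; μ^(2)=-1/3

((1, 0, 0); (3, 3, 3))


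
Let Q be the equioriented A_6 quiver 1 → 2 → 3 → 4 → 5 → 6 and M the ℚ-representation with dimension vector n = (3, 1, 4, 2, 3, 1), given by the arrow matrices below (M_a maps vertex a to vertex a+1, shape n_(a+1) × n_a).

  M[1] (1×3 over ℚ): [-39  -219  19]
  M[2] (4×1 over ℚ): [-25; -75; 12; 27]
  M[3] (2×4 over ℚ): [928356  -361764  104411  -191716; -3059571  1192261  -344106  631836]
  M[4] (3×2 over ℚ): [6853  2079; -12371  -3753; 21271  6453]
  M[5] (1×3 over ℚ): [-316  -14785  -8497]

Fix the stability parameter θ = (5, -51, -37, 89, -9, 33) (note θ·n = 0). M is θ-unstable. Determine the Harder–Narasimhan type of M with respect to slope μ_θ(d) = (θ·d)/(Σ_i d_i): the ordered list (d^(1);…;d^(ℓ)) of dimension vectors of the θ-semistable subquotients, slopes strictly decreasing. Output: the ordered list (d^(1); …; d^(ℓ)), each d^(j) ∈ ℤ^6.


Barcode: M ≅ I[1,1]^2, I[1,3], I[3,3], I[3,4], I[3,5], I[5,5], I[5,6]. HN layers by μ_θ (7 steps, strictly decreasing):
  μ^(1)=89; μ^(2)=40; μ^(3)=33; μ^(4)=5; μ^(5)=-9; μ^(6)=-83/3; μ^(7)=-37

((0, 0, 0, 1, 0, 0); (0, 0, 0, 1, 1, 0); (0, 0, 0, 0, 0, 1); (2, 0, 0, 0, 0, 0); (0, 0, 0, 0, 2, 0); (1, 1, 1, 0, 0, 0); (0, 0, 3, 0, 0, 0))


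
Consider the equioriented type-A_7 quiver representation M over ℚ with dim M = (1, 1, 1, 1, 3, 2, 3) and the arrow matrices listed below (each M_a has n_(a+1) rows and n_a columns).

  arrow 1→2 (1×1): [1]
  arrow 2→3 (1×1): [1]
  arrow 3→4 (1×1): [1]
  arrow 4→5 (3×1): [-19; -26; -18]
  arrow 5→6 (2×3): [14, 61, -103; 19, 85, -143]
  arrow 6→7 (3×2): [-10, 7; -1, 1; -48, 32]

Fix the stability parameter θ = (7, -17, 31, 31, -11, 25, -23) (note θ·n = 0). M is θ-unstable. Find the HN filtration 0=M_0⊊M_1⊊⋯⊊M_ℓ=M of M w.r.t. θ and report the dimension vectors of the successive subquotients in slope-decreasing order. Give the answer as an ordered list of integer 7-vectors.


Via rank(M_{q-1}∘⋯∘M_p): M ≅ I[1,7], I[5,5], I[5,7], I[7,7].
μ_θ-semistable layers: μ^(1)=53/5; μ^(2)=1; μ^(3)=-5; μ^(4)=-11; μ^(5)=-23

((0, 0, 1, 1, 1, 1, 1); (0, 0, 0, 0, 0, 1, 1); (1, 1, 0, 0, 0, 0, 0); (0, 0, 0, 0, 2, 0, 0); (0, 0, 0, 0, 0, 0, 1))


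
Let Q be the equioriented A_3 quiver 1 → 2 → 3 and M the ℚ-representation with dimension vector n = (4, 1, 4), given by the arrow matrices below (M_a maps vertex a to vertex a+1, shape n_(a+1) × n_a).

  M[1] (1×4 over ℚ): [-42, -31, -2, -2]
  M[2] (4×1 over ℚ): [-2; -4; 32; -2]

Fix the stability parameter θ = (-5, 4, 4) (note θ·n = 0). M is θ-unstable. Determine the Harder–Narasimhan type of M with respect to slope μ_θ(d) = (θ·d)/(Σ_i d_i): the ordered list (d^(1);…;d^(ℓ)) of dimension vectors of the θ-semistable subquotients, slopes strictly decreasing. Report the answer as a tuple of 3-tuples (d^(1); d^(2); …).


Interval decomposition of M: I[1,1]^3, I[1,3], I[3,3]^3.
HN type (ℓ=2): μ^(1)=4; μ^(2)=-5

((0, 1, 4); (4, 0, 0))


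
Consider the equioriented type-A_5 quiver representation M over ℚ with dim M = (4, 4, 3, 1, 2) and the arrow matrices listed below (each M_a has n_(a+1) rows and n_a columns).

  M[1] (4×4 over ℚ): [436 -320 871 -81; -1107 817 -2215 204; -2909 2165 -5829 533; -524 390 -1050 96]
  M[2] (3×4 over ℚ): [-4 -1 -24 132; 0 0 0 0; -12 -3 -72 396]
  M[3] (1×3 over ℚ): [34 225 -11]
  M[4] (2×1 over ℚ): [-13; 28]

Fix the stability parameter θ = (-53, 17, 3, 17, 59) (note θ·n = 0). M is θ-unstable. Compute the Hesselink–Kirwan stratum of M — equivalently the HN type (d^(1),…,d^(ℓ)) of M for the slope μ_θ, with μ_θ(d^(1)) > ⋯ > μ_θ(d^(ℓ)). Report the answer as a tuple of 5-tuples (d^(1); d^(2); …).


Interval decomposition of M: I[1,2]^3, I[1,5], I[3,3]^2, I[5,5].
HN type (ℓ=5): μ^(1)=59; μ^(2)=17; μ^(3)=10; μ^(4)=3; μ^(5)=-53

((0, 0, 0, 0, 2); (0, 3, 0, 1, 0); (0, 1, 1, 0, 0); (0, 0, 2, 0, 0); (4, 0, 0, 0, 0))


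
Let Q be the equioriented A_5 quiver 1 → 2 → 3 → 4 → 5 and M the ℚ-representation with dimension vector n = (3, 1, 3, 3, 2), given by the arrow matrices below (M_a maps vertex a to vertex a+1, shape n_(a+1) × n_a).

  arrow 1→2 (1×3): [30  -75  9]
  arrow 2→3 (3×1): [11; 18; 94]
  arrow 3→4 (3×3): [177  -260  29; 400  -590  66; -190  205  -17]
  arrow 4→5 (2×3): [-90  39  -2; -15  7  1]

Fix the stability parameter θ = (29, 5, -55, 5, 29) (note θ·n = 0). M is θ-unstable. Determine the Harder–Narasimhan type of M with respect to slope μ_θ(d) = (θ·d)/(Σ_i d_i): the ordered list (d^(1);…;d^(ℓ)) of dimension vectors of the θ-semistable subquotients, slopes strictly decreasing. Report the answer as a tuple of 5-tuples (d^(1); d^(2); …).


Barcode: M ≅ I[1,1]^2, I[1,5], I[3,3], I[3,5], I[4,4]. HN layers by μ_θ (4 steps, strictly decreasing):
  μ^(1)=29; μ^(2)=5; μ^(3)=-7; μ^(4)=-55

((2, 0, 0, 0, 2); (0, 0, 0, 3, 0); (1, 1, 1, 0, 0); (0, 0, 2, 0, 0))


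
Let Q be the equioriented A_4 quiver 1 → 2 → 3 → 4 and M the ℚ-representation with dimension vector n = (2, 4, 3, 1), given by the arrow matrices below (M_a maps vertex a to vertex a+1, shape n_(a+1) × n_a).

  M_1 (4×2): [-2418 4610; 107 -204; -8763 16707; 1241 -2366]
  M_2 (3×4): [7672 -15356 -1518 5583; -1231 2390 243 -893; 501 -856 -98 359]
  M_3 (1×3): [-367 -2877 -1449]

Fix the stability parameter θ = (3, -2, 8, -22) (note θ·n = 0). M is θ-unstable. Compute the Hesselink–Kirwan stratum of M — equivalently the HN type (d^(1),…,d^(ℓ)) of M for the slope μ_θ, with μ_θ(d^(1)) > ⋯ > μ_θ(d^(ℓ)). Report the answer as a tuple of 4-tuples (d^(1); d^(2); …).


Interval decomposition of M: I[1,3], I[1,4], I[2,2], I[2,3].
HN type (ℓ=4): μ^(1)=8; μ^(2)=1/2; μ^(3)=-2; μ^(4)=-13/4

((0, 0, 2, 0); (1, 1, 0, 0); (0, 2, 0, 0); (1, 1, 1, 1))


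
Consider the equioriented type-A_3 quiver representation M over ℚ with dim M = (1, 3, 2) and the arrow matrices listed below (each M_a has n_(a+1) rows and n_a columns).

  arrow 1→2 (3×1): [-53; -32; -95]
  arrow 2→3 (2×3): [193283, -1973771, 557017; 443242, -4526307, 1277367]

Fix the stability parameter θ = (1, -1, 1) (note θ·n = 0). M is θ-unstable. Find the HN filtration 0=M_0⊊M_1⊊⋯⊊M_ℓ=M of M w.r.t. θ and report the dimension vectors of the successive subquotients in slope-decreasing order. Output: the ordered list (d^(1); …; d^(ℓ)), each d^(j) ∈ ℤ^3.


Barcode: M ≅ I[1,3], I[2,2], I[2,3]. HN layers by μ_θ (3 steps, strictly decreasing):
  μ^(1)=1; μ^(2)=0; μ^(3)=-1

((0, 0, 2); (1, 1, 0); (0, 2, 0))


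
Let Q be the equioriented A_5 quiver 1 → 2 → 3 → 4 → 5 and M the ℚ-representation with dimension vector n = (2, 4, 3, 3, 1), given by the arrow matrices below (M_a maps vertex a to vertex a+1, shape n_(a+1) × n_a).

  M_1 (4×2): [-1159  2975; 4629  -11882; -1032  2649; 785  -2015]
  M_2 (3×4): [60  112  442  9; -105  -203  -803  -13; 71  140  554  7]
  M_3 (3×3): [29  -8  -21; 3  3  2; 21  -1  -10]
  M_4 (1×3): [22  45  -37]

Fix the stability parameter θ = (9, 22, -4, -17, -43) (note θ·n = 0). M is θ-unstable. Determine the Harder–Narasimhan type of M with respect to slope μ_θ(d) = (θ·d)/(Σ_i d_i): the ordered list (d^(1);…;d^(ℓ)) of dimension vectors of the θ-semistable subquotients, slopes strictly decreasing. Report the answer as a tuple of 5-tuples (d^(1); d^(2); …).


Interval decomposition of M: I[1,4], I[1,5], I[2,2], I[2,4].
HN type (ℓ=4): μ^(1)=22; μ^(2)=5/2; μ^(3)=1/3; μ^(4)=-33/5

((0, 1, 0, 0, 0); (1, 1, 1, 1, 0); (0, 1, 1, 1, 0); (1, 1, 1, 1, 1))


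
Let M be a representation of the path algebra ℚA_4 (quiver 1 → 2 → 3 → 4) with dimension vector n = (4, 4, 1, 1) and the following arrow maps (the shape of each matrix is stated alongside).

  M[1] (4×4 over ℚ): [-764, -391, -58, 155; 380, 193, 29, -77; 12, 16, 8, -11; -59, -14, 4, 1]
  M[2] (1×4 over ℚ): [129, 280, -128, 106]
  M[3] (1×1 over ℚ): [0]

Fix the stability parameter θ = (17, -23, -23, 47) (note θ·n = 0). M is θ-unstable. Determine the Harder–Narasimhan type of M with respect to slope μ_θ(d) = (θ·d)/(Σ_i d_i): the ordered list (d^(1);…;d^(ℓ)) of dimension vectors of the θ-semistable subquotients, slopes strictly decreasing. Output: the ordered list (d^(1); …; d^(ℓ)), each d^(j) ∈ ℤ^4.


Via rank(M_{q-1}∘⋯∘M_p): M ≅ I[1,2]^3, I[1,3], I[4,4].
μ_θ-semistable layers: μ^(1)=47; μ^(2)=-3; μ^(3)=-29/3

((0, 0, 0, 1); (3, 3, 0, 0); (1, 1, 1, 0))


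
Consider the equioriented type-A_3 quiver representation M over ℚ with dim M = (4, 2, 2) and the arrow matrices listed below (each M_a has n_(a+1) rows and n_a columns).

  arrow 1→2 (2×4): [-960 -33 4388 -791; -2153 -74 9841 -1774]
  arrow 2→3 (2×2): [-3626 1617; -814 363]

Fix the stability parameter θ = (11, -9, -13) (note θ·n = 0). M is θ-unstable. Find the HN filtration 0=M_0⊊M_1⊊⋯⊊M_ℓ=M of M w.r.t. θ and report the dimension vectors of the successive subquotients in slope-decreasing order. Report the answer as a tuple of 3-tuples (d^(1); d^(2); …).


Barcode: M ≅ I[1,1]^2, I[1,2], I[1,3], I[3,3]. HN layers by μ_θ (4 steps, strictly decreasing):
  μ^(1)=11; μ^(2)=1; μ^(3)=-11/3; μ^(4)=-13

((2, 0, 0); (1, 1, 0); (1, 1, 1); (0, 0, 1))
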